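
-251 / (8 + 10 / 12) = -1506 / 53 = -28.42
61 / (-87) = -61 / 87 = -0.70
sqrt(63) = 7.94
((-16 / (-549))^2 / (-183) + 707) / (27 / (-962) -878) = -37513731149050 / 46588555933929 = -0.81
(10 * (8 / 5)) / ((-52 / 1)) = -4 / 13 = -0.31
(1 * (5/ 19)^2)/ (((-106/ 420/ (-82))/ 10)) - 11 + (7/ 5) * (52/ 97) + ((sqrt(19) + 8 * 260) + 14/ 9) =sqrt(19) + 191777580383/ 83515545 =2300.67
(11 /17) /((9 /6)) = 22 /51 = 0.43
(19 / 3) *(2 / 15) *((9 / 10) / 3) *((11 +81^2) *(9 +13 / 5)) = 7242344 / 375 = 19312.92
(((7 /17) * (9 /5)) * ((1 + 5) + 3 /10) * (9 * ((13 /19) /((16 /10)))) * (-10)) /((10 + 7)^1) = -464373 /43928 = -10.57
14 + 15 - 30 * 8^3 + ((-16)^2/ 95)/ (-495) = -15331.01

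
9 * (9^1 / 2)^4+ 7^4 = 97465 / 16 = 6091.56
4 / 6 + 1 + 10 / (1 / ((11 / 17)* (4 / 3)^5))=119525 / 4131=28.93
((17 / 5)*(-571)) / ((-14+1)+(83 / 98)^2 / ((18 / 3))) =559356168 / 3711115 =150.72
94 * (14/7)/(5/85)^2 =54332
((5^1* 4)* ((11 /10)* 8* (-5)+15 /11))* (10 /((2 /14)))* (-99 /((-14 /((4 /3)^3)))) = -1000533.33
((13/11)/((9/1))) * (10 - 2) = 104/99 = 1.05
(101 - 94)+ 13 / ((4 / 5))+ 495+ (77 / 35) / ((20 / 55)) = 5243 / 10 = 524.30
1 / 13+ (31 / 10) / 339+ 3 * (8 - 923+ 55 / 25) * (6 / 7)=-103437311 / 44070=-2347.11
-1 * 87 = -87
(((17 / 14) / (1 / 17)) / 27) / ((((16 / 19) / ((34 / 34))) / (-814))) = -2234837 / 3024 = -739.03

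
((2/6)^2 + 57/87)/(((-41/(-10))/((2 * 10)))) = 40000/10701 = 3.74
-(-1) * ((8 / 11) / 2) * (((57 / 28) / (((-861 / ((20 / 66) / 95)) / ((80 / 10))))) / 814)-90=-26713050218 / 296811669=-90.00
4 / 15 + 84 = 1264 / 15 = 84.27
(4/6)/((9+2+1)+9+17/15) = 5/166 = 0.03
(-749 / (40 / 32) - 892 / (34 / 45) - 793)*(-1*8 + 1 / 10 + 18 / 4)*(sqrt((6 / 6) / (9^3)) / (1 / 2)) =437374 / 675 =647.96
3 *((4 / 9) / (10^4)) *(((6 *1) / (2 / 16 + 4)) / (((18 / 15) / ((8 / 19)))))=16 / 235125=0.00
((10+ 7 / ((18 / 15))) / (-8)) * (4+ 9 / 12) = -1805 / 192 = -9.40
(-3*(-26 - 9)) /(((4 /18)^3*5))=15309 /8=1913.62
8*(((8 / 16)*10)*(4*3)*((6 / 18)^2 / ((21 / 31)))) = 78.73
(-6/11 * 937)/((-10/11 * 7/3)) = 8433/35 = 240.94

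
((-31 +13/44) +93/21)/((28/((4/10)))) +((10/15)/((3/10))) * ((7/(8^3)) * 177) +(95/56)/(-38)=5130511/1034880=4.96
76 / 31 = 2.45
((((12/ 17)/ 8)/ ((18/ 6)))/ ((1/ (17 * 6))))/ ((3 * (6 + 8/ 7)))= 7/ 50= 0.14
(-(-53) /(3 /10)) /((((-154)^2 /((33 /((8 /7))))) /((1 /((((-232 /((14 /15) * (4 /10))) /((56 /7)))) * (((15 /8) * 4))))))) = -53 /143550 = -0.00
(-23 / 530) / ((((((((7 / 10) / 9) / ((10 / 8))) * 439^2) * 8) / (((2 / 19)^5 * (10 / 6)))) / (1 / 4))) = -1725 / 708159272662436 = -0.00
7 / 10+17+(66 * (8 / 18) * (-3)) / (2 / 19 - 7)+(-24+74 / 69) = 7.54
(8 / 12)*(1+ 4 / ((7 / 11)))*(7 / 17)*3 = 6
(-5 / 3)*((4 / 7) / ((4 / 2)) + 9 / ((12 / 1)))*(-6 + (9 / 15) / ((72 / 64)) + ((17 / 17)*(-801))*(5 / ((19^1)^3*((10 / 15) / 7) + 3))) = 69356893 / 3472812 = 19.97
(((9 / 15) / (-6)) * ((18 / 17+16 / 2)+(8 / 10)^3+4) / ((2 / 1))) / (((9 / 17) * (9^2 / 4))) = -28838 / 455625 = -0.06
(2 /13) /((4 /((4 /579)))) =2 /7527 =0.00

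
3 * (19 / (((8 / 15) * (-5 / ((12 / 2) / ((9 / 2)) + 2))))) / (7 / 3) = -855 / 28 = -30.54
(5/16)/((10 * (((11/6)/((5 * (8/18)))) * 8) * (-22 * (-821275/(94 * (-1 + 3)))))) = 47/953993040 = 0.00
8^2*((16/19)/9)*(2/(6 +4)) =1024/855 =1.20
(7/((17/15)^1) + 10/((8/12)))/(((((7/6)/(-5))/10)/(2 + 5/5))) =-2722.69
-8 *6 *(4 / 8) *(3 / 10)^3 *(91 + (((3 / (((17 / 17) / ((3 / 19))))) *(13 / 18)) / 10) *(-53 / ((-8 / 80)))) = -335907 / 4750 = -70.72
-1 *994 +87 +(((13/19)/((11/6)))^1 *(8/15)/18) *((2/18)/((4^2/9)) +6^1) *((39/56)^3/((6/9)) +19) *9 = -131433268979/146814976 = -895.23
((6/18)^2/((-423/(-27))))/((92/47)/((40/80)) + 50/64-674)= -32/3019899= -0.00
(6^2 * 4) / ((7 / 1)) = 144 / 7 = 20.57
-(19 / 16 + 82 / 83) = -2889 / 1328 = -2.18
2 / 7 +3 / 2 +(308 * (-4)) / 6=-8549 / 42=-203.55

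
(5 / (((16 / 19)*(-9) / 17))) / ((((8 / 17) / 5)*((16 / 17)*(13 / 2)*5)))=-466735 / 119808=-3.90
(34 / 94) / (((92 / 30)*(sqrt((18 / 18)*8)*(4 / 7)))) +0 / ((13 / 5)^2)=1785*sqrt(2) / 34592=0.07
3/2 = 1.50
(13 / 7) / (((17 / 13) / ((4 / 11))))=676 / 1309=0.52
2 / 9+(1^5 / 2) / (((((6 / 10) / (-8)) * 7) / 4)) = -226 / 63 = -3.59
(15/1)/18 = 0.83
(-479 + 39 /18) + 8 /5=-14257 /30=-475.23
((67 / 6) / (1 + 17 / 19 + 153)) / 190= 0.00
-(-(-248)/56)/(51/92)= -2852/357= -7.99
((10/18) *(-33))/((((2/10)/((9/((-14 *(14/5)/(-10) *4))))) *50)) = -825/784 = -1.05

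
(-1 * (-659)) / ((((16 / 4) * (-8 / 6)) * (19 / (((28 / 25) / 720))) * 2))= -4613 / 912000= -0.01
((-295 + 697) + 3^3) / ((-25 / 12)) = -5148 / 25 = -205.92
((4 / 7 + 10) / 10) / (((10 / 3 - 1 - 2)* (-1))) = -111 / 35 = -3.17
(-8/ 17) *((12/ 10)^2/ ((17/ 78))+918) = -3143664/ 7225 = -435.11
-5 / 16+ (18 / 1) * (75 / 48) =445 / 16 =27.81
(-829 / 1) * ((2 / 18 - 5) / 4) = 9119 / 9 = 1013.22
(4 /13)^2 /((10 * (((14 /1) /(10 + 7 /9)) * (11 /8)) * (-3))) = -3104 /1756755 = -0.00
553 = 553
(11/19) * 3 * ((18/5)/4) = 1.56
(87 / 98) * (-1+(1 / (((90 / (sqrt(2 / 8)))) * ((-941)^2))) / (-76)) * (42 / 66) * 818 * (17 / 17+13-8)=-13061527376431 / 4710758920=-2772.70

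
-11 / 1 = -11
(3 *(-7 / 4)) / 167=-21 / 668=-0.03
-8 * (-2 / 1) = 16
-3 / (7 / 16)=-48 / 7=-6.86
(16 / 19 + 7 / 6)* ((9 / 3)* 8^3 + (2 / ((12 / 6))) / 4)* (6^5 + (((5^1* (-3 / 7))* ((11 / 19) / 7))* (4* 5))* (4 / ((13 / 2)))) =5516626359760 / 229957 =23989817.05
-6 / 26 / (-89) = 0.00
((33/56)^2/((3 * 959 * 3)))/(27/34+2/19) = 39083/873656672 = 0.00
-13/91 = -1/7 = -0.14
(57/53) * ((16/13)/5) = 912/3445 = 0.26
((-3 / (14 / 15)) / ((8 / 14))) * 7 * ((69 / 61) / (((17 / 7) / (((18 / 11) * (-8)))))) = 2738610 / 11407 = 240.08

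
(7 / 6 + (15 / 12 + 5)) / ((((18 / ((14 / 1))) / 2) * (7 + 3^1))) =623 / 540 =1.15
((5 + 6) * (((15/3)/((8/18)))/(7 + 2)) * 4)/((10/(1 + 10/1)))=60.50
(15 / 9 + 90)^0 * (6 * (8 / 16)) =3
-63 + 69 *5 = 282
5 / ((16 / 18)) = 5.62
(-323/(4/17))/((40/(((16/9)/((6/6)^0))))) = -5491/90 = -61.01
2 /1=2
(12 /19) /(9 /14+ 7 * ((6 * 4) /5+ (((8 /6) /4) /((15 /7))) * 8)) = 7560 /514159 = 0.01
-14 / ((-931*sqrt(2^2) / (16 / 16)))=1 / 133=0.01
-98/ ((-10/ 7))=343/ 5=68.60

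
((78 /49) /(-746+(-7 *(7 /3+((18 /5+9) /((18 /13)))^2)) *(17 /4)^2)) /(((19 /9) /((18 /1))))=-60652800 /51441743059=-0.00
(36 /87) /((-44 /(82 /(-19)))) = 246 /6061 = 0.04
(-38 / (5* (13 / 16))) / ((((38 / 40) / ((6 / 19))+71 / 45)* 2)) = -21888 / 21463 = -1.02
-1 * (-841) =841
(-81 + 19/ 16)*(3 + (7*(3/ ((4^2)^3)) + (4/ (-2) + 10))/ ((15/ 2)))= -324.63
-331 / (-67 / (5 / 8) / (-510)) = -422025 / 268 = -1574.72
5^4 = 625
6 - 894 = -888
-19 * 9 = -171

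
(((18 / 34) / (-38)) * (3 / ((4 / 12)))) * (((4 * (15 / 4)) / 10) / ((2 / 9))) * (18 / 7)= -19683 / 9044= -2.18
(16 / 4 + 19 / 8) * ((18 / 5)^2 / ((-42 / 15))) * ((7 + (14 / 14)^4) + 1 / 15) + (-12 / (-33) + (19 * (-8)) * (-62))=70734813 / 7700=9186.34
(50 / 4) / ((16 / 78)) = 975 / 16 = 60.94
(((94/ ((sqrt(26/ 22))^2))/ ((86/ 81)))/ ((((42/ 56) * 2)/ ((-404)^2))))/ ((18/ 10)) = 2531480160/ 559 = 4528587.05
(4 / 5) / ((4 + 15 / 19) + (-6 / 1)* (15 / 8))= -304 / 2455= -0.12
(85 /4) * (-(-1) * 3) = 255 /4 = 63.75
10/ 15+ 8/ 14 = 26/ 21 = 1.24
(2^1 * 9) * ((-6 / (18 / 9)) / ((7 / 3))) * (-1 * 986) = 159732 / 7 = 22818.86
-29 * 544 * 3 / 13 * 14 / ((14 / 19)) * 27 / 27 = -899232 / 13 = -69171.69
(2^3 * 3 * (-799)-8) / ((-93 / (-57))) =-364496 / 31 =-11757.94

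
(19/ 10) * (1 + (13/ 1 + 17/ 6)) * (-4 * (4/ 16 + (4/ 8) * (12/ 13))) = -91.03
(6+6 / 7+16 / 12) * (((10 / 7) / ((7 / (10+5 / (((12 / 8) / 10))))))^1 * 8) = 1788800 / 3087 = 579.46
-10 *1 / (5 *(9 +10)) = -2 / 19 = -0.11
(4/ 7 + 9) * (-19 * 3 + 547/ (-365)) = -1430584/ 2555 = -559.92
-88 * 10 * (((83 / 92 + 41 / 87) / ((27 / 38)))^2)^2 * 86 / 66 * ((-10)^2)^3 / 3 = -409183182289623909275015000000 / 76680673837524534969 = -5336197007.82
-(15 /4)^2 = -225 /16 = -14.06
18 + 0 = 18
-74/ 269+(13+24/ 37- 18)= -46047/ 9953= -4.63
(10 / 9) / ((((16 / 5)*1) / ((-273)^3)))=-7064728.12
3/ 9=1/ 3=0.33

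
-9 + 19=10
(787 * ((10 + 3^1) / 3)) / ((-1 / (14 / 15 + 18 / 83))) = -14650792 / 3735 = -3922.57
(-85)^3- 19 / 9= -5527144 / 9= -614127.11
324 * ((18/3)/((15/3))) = 1944/5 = 388.80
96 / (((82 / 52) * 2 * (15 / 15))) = 30.44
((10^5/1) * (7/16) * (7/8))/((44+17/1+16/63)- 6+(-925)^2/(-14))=-9646875/15387326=-0.63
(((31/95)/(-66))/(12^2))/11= -31/9931680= -0.00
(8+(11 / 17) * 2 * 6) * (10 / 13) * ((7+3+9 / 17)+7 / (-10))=447828 / 3757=119.20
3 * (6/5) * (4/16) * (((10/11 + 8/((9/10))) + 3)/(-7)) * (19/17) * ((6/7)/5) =-0.32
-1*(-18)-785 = -767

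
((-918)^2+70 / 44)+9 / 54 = 27809950 / 33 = 842725.76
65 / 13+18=23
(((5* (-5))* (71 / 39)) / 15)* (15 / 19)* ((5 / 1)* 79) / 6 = -701125 / 4446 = -157.70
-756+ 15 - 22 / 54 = -20018 / 27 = -741.41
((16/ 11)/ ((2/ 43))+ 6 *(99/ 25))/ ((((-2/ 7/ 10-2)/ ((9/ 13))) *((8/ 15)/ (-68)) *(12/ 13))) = 8104257/ 3124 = 2594.19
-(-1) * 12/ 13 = 12/ 13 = 0.92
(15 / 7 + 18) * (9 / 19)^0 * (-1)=-141 / 7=-20.14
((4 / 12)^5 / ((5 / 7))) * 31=217 / 1215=0.18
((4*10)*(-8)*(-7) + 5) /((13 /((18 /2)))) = 20205 /13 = 1554.23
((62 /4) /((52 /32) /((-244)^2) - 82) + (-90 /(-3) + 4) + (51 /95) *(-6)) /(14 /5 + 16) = 56748624546 /34876653479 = 1.63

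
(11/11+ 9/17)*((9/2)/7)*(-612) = -4212/7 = -601.71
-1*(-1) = 1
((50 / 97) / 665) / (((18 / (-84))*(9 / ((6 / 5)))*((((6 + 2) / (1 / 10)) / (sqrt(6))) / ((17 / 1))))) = -17*sqrt(6) / 165870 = -0.00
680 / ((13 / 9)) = 6120 / 13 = 470.77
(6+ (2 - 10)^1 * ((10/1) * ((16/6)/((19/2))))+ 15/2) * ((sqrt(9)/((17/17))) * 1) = -1021/38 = -26.87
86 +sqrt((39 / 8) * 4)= sqrt(78) / 2 +86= 90.42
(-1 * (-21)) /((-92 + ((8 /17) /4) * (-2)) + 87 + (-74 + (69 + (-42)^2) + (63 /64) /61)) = 464576 /38798309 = 0.01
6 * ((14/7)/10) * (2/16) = 0.15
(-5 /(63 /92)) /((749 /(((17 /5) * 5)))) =-7820 /47187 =-0.17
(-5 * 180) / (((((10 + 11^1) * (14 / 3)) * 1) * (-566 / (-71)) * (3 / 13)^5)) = -659045075 / 374409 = -1760.23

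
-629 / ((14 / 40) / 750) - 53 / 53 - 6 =-9435049 / 7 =-1347864.14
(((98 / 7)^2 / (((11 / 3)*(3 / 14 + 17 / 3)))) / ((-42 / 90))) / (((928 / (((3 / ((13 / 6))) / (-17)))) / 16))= 476280 / 17413253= 0.03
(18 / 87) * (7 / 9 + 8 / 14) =170 / 609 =0.28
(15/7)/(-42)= -5/98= -0.05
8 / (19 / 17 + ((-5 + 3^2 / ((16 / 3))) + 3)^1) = 2176 / 219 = 9.94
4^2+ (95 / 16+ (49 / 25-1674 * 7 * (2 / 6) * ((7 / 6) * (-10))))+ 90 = 18273559 / 400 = 45683.90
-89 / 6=-14.83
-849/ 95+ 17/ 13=-9422/ 1235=-7.63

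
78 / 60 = 13 / 10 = 1.30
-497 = -497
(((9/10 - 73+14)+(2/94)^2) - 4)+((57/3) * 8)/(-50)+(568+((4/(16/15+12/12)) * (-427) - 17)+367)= 90422547/3423950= 26.41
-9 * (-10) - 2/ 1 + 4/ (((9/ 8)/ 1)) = 824/ 9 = 91.56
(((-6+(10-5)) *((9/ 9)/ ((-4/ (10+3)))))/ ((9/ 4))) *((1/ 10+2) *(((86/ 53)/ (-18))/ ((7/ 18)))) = -559/ 795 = -0.70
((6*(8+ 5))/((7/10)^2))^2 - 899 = 58681501/2401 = 24440.44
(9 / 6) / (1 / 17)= 51 / 2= 25.50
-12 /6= -2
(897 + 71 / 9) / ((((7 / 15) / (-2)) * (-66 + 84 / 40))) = 814400 / 13419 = 60.69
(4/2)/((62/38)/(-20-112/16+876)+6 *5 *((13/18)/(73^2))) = 28654033/85784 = 334.03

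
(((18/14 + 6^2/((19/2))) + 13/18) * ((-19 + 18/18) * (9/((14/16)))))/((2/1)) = -536.67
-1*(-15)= 15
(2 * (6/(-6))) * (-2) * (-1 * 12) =-48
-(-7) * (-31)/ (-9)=217/ 9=24.11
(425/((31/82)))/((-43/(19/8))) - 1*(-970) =4840965/5332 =907.91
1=1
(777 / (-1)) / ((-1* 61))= 777 / 61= 12.74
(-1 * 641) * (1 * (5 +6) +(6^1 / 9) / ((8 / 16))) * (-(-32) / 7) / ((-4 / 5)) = 948680 / 21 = 45175.24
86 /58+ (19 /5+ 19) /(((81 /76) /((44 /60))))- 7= 597272 /58725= 10.17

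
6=6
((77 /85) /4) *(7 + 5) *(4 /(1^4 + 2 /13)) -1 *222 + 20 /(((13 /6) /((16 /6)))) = -1038498 /5525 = -187.96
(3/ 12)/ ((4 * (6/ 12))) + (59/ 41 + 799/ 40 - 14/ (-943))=203253/ 9430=21.55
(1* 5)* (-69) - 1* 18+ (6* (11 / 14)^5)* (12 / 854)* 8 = -2603652348 / 7176589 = -362.80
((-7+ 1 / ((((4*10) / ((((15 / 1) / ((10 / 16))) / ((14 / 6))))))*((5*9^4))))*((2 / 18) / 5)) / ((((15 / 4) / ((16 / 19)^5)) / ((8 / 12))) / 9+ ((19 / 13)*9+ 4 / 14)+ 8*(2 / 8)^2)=-97385967517696 / 9650881867046625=-0.01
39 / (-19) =-39 / 19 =-2.05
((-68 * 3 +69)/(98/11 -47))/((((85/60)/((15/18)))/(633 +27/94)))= 442002825/334781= 1320.27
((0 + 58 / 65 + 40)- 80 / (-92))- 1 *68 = -39226 / 1495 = -26.24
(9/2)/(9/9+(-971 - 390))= -9/2720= -0.00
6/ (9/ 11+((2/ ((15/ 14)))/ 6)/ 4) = 5940/ 887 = 6.70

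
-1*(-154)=154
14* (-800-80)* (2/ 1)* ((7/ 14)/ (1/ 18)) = -221760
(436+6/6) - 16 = 421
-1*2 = -2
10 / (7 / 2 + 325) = 20 / 657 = 0.03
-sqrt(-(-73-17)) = -3 * sqrt(10) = -9.49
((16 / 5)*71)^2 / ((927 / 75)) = 1290496 / 309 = 4176.36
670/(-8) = -83.75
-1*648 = -648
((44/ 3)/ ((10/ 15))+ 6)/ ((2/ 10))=140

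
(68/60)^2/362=289/81450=0.00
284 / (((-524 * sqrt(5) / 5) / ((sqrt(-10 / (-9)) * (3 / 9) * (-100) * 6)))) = 71000 * sqrt(2) / 393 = 255.49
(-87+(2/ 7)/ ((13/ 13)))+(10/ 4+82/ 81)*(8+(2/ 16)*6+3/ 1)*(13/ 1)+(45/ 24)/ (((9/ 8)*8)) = 1020611/ 2268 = 450.00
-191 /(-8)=23.88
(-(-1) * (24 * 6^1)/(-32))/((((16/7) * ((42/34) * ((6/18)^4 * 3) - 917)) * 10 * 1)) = 1377/6413440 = 0.00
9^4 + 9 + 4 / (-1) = 6566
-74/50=-37/25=-1.48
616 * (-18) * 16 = -177408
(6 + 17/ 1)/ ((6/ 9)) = 69/ 2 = 34.50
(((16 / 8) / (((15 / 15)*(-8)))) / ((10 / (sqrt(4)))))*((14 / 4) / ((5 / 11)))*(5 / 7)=-11 / 40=-0.28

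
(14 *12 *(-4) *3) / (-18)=112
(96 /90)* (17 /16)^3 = 4913 /3840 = 1.28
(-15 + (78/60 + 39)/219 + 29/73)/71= -31577/155490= -0.20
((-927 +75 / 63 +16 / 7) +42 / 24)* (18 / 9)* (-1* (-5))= -387145 / 42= -9217.74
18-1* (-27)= 45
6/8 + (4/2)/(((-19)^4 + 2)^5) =112778573880646769589443537/150371431840862359452591372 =0.75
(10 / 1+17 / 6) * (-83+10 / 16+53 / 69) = -3468619 / 3312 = -1047.29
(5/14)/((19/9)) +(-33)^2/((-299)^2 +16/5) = 2396035/13211954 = 0.18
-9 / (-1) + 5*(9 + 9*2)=144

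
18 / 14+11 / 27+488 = 92552 / 189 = 489.69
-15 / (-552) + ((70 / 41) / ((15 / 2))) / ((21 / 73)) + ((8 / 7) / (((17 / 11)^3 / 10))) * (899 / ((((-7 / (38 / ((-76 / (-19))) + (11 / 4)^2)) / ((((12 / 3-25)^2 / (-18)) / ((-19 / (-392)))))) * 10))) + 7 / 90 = 3622601342594941 / 10563146520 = 342947.18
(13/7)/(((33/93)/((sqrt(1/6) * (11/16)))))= 403 * sqrt(6)/672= 1.47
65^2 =4225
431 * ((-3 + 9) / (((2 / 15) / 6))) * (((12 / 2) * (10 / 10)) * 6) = 4189320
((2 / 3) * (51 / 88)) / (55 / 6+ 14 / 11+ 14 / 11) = 51 / 1546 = 0.03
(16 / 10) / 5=8 / 25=0.32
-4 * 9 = -36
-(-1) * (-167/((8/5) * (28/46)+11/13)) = -249665/2721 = -91.75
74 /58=1.28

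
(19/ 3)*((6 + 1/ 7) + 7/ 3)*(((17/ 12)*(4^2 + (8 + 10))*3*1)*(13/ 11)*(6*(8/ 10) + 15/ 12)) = 69883957/ 1260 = 55463.46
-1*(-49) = 49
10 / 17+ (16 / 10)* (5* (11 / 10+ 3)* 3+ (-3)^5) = -24634 / 85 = -289.81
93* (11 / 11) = 93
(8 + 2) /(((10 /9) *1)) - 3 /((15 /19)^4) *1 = 21554 /16875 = 1.28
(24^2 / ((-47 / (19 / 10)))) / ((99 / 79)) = -48032 / 2585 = -18.58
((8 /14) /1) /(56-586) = -2 /1855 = -0.00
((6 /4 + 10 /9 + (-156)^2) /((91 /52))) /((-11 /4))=-500680 /99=-5057.37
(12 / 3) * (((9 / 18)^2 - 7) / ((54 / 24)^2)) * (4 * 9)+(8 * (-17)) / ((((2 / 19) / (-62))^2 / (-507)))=23920896600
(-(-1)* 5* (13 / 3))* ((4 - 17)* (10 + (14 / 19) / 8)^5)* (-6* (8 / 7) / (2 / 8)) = 224302197647572915 / 277323088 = 808811842.05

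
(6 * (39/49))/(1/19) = 4446/49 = 90.73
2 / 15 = 0.13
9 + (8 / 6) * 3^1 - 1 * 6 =7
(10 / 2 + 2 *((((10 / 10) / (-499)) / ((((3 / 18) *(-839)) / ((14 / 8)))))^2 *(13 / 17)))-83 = -464834691300759 / 5959419119314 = -78.00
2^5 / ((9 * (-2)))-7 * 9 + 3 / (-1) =-610 / 9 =-67.78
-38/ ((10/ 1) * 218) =-19/ 1090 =-0.02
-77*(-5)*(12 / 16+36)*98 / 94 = 2773155 / 188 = 14750.82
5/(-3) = -1.67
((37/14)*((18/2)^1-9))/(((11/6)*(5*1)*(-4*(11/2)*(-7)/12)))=0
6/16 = 3/8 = 0.38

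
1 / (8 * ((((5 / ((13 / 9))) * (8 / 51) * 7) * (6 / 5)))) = 221 / 8064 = 0.03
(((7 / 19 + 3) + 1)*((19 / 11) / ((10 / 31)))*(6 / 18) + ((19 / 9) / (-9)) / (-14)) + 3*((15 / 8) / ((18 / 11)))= 5613911 / 498960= 11.25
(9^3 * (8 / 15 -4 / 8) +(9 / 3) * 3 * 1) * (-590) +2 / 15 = -294703 / 15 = -19646.87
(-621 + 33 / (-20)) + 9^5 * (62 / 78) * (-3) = -36772269 / 260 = -141431.80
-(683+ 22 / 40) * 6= -41013 / 10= -4101.30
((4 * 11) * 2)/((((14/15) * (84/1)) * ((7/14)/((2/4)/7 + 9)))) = 6985/343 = 20.36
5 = 5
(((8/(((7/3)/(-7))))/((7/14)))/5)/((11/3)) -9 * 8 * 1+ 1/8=-32777/440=-74.49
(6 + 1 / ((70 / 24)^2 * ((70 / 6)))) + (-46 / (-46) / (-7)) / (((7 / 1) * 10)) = 515189 / 85750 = 6.01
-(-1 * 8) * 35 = 280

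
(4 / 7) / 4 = 1 / 7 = 0.14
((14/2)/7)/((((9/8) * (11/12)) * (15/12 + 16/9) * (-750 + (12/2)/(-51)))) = -408/955603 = -0.00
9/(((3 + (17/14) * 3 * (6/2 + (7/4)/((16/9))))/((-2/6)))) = -896/5231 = -0.17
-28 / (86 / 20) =-280 / 43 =-6.51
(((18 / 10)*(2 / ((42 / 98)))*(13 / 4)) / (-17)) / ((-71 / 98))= 13377 / 6035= 2.22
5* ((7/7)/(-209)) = -5/209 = -0.02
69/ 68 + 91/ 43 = 3.13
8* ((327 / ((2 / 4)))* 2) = 10464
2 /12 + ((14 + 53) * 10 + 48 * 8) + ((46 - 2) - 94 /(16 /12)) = 3083 /3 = 1027.67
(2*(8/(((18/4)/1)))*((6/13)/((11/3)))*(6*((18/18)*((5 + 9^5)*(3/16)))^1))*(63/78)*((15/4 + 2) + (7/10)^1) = 154900.01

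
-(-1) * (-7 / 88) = -7 / 88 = -0.08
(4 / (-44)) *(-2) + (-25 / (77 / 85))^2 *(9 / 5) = 8129203 / 5929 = 1371.09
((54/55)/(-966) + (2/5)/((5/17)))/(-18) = -60169/796950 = -0.08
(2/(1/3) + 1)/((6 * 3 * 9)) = 7/162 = 0.04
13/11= 1.18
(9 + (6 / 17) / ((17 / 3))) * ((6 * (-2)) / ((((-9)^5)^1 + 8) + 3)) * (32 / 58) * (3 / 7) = 754272 / 1731791173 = 0.00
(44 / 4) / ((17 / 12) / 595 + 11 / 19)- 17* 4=-49.08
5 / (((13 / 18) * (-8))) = -0.87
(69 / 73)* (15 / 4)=1035 / 292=3.54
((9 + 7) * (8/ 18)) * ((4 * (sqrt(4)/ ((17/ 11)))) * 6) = 11264/ 51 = 220.86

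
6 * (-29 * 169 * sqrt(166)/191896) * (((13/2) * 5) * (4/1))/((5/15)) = -2867085 * sqrt(166)/47974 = -770.00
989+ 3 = 992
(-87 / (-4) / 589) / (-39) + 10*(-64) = -640.00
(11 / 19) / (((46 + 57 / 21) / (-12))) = -84 / 589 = -0.14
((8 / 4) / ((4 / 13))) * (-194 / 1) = -1261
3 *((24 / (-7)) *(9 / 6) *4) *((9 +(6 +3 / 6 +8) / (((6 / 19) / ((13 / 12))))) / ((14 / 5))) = -126885 / 98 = -1294.74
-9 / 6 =-3 / 2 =-1.50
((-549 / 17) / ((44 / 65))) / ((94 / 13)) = -463905 / 70312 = -6.60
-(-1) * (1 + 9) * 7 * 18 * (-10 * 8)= -100800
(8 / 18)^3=64 / 729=0.09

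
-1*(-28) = 28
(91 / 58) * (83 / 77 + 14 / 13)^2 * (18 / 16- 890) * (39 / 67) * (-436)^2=-1179248193031077 / 1645721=-716554138.30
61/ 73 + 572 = 41817/ 73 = 572.84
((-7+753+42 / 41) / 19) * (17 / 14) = 13702 / 287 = 47.74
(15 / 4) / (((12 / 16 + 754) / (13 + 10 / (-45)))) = 575 / 9057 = 0.06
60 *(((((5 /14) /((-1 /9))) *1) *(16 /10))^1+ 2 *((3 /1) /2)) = -128.57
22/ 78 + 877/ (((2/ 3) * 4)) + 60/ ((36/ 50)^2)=1249273/ 2808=444.90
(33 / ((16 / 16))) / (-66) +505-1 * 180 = 324.50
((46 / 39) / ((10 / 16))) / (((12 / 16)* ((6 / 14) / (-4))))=-41216 / 1755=-23.48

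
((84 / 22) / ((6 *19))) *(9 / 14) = 9 / 418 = 0.02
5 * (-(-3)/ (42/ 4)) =10/ 7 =1.43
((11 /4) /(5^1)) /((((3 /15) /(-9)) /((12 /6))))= -99 /2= -49.50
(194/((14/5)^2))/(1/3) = 7275/98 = 74.23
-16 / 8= -2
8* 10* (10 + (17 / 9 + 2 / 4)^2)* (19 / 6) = 966910 / 243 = 3979.05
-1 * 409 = -409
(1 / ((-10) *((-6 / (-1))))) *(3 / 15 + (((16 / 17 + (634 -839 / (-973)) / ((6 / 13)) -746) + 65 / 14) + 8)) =-4433808 / 413525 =-10.72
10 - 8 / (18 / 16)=26 / 9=2.89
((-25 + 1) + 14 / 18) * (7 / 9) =-1463 / 81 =-18.06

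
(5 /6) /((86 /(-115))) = -575 /516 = -1.11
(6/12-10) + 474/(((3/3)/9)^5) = 55978433/2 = 27989216.50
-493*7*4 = -13804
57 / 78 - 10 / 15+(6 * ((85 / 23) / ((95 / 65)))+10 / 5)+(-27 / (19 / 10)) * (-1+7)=-2318783 / 34086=-68.03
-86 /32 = -43 /16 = -2.69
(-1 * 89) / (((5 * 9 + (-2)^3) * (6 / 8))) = -3.21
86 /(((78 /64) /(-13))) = -2752 /3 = -917.33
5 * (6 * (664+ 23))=20610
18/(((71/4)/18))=18.25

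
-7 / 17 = -0.41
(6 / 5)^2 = 36 / 25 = 1.44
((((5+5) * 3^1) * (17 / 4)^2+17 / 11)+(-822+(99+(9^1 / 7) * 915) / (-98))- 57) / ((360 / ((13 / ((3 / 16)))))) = -27357109 / 407484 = -67.14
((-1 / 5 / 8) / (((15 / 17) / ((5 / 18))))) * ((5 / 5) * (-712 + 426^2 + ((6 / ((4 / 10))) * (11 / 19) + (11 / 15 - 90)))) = -1422.05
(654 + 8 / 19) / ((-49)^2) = 12434 / 45619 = 0.27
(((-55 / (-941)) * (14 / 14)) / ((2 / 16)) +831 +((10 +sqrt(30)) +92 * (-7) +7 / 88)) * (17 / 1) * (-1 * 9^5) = -16421185065339 / 82808 - 1003833 * sqrt(30) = -203802551.07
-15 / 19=-0.79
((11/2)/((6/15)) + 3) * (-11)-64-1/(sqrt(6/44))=-993/4-sqrt(66)/3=-250.96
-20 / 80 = -1 / 4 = -0.25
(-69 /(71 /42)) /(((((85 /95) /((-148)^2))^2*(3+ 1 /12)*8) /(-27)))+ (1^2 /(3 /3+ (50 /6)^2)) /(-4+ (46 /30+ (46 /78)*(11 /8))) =49985829411127926828 /1866798101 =26776237550.46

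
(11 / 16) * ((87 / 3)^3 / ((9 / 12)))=268279 / 12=22356.58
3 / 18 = 1 / 6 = 0.17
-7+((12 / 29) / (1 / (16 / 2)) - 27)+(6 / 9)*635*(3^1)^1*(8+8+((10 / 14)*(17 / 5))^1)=4744840 / 203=23373.60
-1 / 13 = -0.08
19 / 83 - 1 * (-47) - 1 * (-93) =11639 / 83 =140.23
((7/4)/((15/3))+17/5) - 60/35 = 2.04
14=14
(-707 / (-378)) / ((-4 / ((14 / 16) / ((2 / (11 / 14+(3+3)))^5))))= -183.95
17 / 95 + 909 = 86372 / 95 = 909.18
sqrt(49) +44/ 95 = 709/ 95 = 7.46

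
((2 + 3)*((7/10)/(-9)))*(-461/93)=3227/1674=1.93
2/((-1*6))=-1/3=-0.33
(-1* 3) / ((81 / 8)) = -8 / 27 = -0.30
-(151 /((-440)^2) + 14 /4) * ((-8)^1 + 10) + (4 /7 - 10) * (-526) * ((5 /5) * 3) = 10076782143 /677600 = 14871.28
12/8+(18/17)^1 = 87/34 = 2.56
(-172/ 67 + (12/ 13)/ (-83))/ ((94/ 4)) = -372784/ 3397771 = -0.11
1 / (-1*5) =-1 / 5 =-0.20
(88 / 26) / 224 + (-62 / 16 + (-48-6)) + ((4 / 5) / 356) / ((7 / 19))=-57.85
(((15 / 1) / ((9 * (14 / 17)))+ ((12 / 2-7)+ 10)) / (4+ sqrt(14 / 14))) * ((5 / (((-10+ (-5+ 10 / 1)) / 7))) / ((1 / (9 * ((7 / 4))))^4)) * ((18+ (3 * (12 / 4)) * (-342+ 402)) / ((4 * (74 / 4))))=-678306747699 / 94720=-7161177.66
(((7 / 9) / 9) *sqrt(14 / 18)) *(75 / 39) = 175 *sqrt(7) / 3159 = 0.15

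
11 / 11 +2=3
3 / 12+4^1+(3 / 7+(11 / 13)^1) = 2011 / 364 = 5.52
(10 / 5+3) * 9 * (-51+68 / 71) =-159885 / 71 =-2251.90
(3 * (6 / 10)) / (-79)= -9 / 395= -0.02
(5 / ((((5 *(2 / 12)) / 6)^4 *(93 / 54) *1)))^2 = 914039610015744 / 15015625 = 60872565.08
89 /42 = 2.12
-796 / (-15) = 796 / 15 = 53.07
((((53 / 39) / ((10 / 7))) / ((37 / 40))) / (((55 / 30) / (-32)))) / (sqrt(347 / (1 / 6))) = -47488 * sqrt(2082) / 5507931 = -0.39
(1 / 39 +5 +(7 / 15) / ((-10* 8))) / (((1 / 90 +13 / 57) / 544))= 303525684 / 26585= 11417.18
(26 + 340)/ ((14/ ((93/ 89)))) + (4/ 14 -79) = -32020/ 623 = -51.40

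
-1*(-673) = 673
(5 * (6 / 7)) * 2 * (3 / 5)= 5.14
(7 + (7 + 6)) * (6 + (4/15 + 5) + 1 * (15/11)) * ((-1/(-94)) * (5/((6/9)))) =10420/517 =20.15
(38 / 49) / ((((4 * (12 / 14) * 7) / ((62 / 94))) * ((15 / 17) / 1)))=10013 / 414540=0.02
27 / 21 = 9 / 7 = 1.29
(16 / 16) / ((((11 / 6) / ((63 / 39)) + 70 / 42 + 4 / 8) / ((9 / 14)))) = 81 / 416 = 0.19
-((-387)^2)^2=-22430753361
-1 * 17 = -17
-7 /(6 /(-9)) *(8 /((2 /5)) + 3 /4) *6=5229 /4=1307.25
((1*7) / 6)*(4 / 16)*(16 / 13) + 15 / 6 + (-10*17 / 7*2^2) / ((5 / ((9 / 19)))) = -65813 / 10374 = -6.34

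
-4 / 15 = -0.27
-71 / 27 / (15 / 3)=-71 / 135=-0.53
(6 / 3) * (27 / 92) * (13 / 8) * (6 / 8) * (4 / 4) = 1053 / 1472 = 0.72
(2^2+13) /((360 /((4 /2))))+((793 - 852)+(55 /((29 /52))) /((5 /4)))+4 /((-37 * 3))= 19.95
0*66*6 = 0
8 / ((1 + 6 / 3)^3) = 8 / 27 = 0.30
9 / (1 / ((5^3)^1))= 1125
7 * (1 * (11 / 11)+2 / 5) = 49 / 5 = 9.80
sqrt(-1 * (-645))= sqrt(645)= 25.40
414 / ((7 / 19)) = 7866 / 7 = 1123.71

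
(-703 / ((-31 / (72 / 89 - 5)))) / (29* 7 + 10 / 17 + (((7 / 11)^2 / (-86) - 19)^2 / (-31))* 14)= -241351901994214 / 102784308743903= -2.35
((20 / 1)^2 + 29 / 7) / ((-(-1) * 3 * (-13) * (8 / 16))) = -1886 / 91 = -20.73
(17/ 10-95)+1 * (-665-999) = -17573/ 10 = -1757.30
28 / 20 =7 / 5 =1.40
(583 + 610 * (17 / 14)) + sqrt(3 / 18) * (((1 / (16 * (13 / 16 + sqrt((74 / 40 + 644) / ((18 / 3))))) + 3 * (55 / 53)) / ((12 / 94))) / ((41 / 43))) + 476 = 4042 * sqrt(64585) / 50529507 + 7609418675 * sqrt(6) / 1785375914 + 12598 / 7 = 1810.17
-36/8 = -9/2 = -4.50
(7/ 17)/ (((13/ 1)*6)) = 7/ 1326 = 0.01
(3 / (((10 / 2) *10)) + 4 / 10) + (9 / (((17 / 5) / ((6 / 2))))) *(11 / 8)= 38689 / 3400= 11.38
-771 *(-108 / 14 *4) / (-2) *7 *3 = -249804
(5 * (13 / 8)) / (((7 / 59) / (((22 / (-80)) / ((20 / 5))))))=-8437 / 1792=-4.71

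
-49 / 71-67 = -4806 / 71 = -67.69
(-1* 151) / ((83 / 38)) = -5738 / 83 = -69.13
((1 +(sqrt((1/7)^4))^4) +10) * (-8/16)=-31706406/5764801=-5.50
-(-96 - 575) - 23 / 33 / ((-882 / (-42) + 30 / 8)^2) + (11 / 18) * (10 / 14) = 3040300985 / 4528062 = 671.44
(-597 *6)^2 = 12830724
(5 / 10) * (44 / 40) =11 / 20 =0.55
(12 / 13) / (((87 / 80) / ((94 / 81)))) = 30080 / 30537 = 0.99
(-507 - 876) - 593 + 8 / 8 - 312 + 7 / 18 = -2286.61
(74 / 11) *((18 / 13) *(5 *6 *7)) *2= 559440 / 143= 3912.17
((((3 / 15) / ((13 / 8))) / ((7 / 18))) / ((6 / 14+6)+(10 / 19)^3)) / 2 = 493848 / 20517575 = 0.02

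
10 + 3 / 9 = 31 / 3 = 10.33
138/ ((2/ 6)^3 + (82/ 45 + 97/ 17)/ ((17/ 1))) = 117045/ 407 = 287.58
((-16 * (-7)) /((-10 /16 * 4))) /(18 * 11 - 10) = -0.24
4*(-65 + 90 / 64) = -2035 / 8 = -254.38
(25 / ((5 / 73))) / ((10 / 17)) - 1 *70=1101 / 2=550.50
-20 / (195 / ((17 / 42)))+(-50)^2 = 2047466 / 819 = 2499.96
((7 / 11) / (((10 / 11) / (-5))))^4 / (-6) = -2401 / 96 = -25.01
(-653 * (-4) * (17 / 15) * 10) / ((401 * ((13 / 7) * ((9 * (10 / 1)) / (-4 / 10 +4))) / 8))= 4973248 / 390975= 12.72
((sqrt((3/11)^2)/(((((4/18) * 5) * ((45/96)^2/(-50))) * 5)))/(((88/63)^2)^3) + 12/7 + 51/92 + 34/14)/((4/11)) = 64119056073053/7301665817600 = 8.78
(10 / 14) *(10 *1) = 7.14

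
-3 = -3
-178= -178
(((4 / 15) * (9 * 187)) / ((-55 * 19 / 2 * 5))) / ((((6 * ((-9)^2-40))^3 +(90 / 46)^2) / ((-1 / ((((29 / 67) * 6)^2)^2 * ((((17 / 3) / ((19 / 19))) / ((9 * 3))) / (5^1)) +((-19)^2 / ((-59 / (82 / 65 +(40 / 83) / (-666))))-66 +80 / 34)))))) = -14513023605726765314 / 87347913862978181700087653575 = -0.00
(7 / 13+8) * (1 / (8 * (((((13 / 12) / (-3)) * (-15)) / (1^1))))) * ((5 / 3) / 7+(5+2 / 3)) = 6882 / 5915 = 1.16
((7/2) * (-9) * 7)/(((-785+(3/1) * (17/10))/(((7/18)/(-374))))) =-0.00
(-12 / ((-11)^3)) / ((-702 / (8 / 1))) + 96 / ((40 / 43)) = 80355052 / 778635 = 103.20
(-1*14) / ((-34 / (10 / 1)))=70 / 17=4.12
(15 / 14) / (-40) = -0.03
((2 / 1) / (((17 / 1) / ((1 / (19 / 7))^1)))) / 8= 7 / 1292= 0.01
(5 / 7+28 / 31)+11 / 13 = 6950 / 2821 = 2.46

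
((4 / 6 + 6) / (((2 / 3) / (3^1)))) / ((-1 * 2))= -15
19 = 19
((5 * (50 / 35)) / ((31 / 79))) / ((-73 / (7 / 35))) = -790 / 15841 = -0.05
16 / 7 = 2.29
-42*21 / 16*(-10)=2205 / 4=551.25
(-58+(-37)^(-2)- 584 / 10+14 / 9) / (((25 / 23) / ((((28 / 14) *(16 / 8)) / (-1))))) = 422.62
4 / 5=0.80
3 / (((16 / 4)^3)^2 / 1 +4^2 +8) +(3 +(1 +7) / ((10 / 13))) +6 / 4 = 61391 / 4120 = 14.90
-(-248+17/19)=4695/19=247.11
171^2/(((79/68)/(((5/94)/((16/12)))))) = 7456455/7426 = 1004.10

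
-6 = -6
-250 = -250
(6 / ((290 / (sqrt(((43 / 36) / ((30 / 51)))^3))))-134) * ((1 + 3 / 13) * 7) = -1153.95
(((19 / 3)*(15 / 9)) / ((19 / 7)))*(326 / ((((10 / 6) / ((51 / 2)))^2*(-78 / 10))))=-989247 / 26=-38047.96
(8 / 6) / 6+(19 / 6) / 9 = 31 / 54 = 0.57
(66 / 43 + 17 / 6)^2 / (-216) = -1270129 / 14377824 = -0.09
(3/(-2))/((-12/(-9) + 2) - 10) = 9/40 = 0.22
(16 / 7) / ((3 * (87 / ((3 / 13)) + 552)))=16 / 19509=0.00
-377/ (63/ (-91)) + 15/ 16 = 78551/ 144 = 545.49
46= 46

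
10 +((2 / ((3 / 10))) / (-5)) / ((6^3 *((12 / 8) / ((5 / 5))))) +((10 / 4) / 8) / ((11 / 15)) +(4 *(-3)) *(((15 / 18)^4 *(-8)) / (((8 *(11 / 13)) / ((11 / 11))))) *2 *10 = 572339 / 3888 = 147.21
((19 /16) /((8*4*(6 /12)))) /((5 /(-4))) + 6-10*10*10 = -318099 /320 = -994.06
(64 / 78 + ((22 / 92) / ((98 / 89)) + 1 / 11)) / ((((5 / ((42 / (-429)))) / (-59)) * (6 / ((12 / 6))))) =128774521 / 296306010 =0.43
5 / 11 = 0.45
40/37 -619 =-617.92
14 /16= 7 /8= 0.88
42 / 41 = 1.02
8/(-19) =-8/19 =-0.42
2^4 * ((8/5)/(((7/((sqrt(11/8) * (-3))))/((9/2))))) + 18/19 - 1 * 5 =-432 * sqrt(22)/35 - 77/19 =-61.95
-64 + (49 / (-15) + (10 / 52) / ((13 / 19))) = -339617 / 5070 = -66.99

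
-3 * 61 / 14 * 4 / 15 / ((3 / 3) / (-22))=2684 / 35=76.69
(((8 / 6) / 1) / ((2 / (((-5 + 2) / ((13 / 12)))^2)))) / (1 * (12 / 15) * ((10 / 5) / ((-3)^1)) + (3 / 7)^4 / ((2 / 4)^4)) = 3889620 / 4901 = 793.64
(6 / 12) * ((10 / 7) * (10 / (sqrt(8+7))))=10 * sqrt(15) / 21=1.84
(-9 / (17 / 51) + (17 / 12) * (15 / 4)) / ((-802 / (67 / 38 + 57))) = 774851 / 487616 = 1.59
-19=-19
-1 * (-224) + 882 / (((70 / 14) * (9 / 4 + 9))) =5992 / 25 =239.68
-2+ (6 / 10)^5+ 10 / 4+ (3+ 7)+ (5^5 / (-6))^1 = -4783646 / 9375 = -510.26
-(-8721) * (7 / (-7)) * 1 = -8721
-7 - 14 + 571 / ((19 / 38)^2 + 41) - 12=-3161 / 165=-19.16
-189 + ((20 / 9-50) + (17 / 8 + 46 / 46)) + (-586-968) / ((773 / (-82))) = -3829363 / 55656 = -68.80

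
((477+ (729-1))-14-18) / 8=1173 / 8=146.62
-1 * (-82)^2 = -6724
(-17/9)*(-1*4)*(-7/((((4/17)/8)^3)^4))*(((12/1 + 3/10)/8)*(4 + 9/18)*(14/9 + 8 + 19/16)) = -140720758280059970006176/15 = -9381383885337331333745.07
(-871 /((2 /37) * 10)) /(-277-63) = 32227 /6800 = 4.74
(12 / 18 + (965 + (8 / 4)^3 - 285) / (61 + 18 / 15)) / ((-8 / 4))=-5471 / 933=-5.86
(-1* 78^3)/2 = -237276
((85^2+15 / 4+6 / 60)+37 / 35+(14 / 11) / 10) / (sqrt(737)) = 11134253*sqrt(737) / 1134980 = 266.32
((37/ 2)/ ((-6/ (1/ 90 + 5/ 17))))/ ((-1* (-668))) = -17279/ 12264480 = -0.00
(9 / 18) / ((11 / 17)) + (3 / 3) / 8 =79 / 88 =0.90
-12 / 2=-6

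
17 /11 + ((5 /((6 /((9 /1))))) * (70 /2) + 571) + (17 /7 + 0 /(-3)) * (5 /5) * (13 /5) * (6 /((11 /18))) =897.04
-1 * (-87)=87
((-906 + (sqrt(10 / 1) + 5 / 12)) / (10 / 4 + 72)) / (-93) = 10867 / 83142 - 2 * sqrt(10) / 13857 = 0.13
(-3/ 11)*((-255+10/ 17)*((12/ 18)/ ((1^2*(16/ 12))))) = 12975/ 374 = 34.69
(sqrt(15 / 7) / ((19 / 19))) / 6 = sqrt(105) / 42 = 0.24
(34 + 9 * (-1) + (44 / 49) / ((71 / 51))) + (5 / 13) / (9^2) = 93965002 / 3663387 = 25.65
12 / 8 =3 / 2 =1.50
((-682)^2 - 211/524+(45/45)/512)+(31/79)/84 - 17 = 51753550402801/111272448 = 465106.60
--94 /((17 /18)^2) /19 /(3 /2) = 3.70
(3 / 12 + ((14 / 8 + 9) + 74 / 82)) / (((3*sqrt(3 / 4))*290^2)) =244*sqrt(3) / 7758225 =0.00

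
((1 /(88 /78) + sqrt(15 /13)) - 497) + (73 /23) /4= -125316 /253 + sqrt(195) /13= -494.25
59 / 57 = 1.04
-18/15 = -1.20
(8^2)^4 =16777216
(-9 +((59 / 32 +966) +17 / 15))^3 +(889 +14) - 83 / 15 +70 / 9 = 97837816882942669 / 110592000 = 884673546.76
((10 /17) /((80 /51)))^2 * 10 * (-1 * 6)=-8.44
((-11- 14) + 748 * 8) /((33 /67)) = 399253 /33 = 12098.58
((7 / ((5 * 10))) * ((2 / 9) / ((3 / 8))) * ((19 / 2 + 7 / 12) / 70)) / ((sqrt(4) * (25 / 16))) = 968 / 253125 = 0.00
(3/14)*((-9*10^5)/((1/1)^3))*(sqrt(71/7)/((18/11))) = -825000*sqrt(497)/49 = -375349.69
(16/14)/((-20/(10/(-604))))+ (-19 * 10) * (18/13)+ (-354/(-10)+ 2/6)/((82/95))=-374666849/1690143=-221.68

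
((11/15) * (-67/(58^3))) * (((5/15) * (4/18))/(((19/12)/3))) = -737/20852595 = -0.00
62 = 62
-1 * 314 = -314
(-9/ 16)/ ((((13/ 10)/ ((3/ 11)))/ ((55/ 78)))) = -225/ 2704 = -0.08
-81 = -81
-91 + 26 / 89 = -8073 / 89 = -90.71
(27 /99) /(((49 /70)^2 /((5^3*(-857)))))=-32137500 /539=-59624.30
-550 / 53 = -10.38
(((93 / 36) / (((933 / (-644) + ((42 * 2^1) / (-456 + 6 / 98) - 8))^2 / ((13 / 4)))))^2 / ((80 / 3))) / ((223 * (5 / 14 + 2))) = 213572025573183499988093220893 / 365696860713000464641450072796749080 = 0.00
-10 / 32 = -5 / 16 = -0.31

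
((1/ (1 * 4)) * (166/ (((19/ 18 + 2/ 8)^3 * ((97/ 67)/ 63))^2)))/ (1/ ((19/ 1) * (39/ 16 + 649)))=19921414034989522758528/ 101421637030561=196421736.21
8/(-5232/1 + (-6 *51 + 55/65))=-104/71983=-0.00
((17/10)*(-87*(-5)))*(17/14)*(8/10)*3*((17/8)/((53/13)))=16669809/14840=1123.30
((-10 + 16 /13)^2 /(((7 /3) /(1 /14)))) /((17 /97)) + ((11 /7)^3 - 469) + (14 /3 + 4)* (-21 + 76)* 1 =73846264 /2956317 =24.98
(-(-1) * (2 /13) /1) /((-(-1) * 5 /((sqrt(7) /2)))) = sqrt(7) /65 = 0.04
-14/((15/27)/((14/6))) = -294/5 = -58.80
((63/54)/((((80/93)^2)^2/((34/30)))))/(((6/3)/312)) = 38574548649/102400000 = 376.70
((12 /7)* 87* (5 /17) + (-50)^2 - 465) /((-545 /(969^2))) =-2732763141 /763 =-3581603.07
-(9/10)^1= -9/10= -0.90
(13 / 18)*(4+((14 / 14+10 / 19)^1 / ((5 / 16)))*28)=86918 / 855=101.66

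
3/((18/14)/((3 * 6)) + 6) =0.49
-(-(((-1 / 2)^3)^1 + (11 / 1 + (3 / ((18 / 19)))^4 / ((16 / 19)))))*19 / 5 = 51330457 / 103680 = 495.09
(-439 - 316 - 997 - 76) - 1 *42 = -1870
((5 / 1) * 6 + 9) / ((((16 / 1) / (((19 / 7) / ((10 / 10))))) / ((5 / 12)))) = 1235 / 448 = 2.76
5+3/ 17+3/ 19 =1723/ 323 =5.33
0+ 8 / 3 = 8 / 3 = 2.67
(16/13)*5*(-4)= -320/13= -24.62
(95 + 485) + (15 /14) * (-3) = 8075 /14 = 576.79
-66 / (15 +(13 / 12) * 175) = -792 / 2455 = -0.32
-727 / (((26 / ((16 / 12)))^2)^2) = -11632 / 2313441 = -0.01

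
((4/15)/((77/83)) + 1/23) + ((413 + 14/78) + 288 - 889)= -21582864/115115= -187.49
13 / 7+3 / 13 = 2.09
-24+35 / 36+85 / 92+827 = 333227 / 414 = 804.90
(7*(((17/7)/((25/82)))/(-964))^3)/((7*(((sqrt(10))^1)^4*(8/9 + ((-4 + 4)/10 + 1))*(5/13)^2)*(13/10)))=-2330425773/150035928218750000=-0.00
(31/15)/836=31/12540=0.00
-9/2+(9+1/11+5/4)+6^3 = 9761/44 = 221.84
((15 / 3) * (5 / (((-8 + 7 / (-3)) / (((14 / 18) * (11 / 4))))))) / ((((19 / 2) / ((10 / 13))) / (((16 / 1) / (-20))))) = 7700 / 22971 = 0.34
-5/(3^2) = -0.56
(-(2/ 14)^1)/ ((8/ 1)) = -1/ 56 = -0.02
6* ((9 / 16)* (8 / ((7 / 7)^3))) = 27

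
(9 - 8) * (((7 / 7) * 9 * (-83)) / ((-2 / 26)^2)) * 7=-883701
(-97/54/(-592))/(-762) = -97/24359616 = -0.00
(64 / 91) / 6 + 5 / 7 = 227 / 273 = 0.83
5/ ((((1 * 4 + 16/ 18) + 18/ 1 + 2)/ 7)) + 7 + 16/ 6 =1063/ 96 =11.07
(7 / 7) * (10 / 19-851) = -16159 / 19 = -850.47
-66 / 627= -2 / 19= -0.11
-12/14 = -6/7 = -0.86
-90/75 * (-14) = 84/5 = 16.80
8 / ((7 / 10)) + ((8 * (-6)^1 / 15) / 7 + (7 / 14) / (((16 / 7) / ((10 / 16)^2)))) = 792557 / 71680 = 11.06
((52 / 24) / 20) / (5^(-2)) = 65 / 24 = 2.71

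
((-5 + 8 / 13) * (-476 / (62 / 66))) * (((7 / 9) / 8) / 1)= 174097 / 806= 216.00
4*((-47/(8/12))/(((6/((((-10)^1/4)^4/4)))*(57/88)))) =-323125/456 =-708.61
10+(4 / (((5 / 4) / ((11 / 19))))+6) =1696 / 95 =17.85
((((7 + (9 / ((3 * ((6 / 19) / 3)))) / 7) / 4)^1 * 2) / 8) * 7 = 155 / 32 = 4.84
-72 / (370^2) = -18 / 34225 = -0.00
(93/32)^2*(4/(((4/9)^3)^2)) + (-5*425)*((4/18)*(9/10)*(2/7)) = 31283742863/7340032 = 4262.07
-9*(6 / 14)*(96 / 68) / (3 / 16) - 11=-4765 / 119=-40.04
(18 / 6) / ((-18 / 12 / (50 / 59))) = -100 / 59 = -1.69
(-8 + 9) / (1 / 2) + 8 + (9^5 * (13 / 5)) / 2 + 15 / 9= 2303261 / 30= 76775.37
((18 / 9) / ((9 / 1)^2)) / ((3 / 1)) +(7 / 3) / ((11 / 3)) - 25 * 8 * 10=-5344277 / 2673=-1999.36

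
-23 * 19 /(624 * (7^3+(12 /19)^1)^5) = -1082055263 /7403173587332417636976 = -0.00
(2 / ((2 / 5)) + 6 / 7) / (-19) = -41 / 133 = -0.31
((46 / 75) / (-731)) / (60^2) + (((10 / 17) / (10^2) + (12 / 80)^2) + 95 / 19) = 992451779 / 197370000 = 5.03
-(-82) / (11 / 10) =820 / 11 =74.55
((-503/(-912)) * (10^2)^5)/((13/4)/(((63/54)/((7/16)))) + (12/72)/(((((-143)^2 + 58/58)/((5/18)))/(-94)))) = 185154300000000000/40907171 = 4526206419.90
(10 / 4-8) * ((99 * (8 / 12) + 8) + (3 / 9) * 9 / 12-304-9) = 10505 / 8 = 1313.12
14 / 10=7 / 5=1.40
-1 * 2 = -2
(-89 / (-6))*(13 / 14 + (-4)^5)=-1274747 / 84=-15175.56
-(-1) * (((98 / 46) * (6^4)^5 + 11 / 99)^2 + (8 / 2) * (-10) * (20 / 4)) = 2599723705408868319416196719479438921 / 42849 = 60671747424884322140918030000000.00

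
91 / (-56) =-13 / 8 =-1.62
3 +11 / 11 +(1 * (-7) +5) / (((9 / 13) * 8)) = 131 / 36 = 3.64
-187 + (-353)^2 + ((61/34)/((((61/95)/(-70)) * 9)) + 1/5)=95166358/765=124400.47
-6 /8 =-3 /4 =-0.75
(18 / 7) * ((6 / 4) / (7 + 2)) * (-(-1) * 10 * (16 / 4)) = 120 / 7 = 17.14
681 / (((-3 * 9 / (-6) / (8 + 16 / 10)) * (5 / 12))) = 87168 / 25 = 3486.72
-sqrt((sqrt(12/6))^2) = -sqrt(2) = -1.41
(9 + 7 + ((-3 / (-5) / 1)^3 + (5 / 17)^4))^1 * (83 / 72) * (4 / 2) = 3514535234 / 93961125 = 37.40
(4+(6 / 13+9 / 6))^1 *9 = 53.65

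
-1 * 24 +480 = 456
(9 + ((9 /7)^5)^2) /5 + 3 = 10266190377 /1412376245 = 7.27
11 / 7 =1.57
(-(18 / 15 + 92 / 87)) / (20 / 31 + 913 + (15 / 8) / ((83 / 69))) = -20213488 / 8194772295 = -0.00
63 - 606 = -543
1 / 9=0.11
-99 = -99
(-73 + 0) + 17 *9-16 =64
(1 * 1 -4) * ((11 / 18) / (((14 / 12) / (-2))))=22 / 7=3.14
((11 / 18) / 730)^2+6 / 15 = 69063961 / 172659600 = 0.40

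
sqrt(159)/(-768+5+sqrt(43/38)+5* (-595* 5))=-594244* sqrt(159)/9292787629 -sqrt(259806)/9292787629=-0.00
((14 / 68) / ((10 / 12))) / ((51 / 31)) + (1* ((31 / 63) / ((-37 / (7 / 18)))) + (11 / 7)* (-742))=-10097854877 / 8661330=-1165.85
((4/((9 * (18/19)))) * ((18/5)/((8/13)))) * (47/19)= 611/90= 6.79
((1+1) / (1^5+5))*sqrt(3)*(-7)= -7*sqrt(3) / 3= -4.04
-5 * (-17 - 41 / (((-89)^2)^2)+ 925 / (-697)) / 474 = 4007347075555 / 20728656097098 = 0.19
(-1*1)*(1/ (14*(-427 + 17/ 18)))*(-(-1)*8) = 72/ 53683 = 0.00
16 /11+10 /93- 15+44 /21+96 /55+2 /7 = -9.31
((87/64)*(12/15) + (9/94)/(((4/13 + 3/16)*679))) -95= -24695449127/262963120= -93.91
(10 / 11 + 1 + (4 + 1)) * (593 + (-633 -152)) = -14592 / 11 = -1326.55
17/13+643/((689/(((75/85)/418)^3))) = 323296053631541/247226392294024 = 1.31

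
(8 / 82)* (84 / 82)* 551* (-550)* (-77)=2332096.85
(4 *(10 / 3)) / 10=4 / 3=1.33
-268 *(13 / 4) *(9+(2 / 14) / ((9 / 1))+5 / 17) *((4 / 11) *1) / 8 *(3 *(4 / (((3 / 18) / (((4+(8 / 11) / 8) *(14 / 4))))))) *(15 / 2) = -5862200175 / 2057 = -2849878.55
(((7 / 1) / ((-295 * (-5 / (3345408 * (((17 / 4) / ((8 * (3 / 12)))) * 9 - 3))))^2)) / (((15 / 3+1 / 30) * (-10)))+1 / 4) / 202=-244442611201880369 / 265443655000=-920883.23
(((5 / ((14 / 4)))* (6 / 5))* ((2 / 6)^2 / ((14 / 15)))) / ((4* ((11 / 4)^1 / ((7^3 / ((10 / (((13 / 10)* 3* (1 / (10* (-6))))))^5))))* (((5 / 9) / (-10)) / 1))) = 23391459 / 17600000000000000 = 0.00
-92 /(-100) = 23 /25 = 0.92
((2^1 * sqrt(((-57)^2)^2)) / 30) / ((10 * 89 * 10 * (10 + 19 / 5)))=361 / 204700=0.00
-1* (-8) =8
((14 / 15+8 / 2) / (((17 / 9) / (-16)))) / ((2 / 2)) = -3552 / 85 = -41.79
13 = 13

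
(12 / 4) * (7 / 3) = 7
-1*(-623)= 623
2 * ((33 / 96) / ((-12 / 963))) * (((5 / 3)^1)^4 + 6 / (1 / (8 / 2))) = -3023713 / 1728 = -1749.83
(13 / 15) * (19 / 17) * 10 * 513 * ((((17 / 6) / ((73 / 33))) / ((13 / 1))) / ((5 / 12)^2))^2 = 69291345024 / 43298125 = 1600.33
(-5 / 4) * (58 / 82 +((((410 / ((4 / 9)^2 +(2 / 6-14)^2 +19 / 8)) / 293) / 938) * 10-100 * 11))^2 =-2887535302960646896903328547245 / 1911572074192644740987236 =-1510555.29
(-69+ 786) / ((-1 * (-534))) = 239 / 178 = 1.34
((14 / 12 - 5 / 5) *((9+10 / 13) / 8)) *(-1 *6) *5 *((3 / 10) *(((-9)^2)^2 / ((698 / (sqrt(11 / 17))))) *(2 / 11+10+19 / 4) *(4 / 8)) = -1642329837 *sqrt(187) / 217195264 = -103.40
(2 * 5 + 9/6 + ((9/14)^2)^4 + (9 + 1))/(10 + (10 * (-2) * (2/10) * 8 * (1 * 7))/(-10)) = 158862557125/239077827072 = 0.66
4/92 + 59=59.04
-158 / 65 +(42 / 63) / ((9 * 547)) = -2333372 / 959985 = -2.43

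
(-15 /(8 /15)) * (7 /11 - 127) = 156375 /44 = 3553.98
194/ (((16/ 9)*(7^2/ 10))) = 4365/ 196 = 22.27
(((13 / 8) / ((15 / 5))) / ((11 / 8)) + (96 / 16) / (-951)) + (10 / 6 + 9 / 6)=74363 / 20922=3.55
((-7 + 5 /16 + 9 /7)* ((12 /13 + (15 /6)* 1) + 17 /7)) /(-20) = 128865 /81536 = 1.58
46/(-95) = -46/95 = -0.48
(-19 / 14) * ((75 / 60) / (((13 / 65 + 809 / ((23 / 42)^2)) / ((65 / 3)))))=-16332875 / 1198832712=-0.01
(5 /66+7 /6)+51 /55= 358 /165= 2.17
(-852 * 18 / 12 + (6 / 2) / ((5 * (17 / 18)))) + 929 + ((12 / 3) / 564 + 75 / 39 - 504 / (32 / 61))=-814663547 / 623220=-1307.18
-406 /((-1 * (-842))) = -203 /421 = -0.48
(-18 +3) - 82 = -97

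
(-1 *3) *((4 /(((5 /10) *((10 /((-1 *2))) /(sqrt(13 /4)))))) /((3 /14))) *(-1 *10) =-112 *sqrt(13) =-403.82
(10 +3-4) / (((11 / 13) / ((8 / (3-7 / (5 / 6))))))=-520 / 33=-15.76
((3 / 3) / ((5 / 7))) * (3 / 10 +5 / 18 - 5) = -1393 / 225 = -6.19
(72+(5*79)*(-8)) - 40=-3128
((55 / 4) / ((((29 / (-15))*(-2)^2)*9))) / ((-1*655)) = 55 / 182352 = 0.00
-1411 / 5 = -282.20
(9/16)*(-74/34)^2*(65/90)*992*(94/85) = 51860458/24565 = 2111.15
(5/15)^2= 1/9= 0.11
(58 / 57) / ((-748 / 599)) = -17371 / 21318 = -0.81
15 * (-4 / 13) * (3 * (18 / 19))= -3240 / 247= -13.12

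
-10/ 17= -0.59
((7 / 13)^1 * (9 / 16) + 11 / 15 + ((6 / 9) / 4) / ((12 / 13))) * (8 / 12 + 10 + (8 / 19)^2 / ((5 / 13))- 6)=158113487 / 25342200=6.24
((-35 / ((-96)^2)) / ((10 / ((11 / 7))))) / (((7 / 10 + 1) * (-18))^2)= -275 / 431474688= -0.00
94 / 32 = 47 / 16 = 2.94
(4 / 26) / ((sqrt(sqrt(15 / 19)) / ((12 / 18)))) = 4 * 15^(3 / 4) * 19^(1 / 4) / 585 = 0.11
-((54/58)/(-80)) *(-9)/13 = -243/30160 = -0.01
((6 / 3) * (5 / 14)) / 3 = 5 / 21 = 0.24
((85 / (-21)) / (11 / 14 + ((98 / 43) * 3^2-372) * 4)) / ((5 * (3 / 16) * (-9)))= -23392 / 68518791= -0.00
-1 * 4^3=-64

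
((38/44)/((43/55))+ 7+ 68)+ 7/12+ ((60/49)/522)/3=76.69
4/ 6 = 2/ 3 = 0.67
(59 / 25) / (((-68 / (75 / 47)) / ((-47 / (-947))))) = -177 / 64396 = -0.00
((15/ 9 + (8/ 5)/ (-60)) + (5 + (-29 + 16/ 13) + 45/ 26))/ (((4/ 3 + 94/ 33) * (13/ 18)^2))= -11234619/ 1263275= -8.89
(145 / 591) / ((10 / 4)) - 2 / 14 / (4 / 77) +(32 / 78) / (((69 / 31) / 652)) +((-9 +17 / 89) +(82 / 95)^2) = 186436505290363 / 1703245038300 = 109.46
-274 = -274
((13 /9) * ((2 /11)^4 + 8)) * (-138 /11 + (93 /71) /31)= -1652316120 /11434621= -144.50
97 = 97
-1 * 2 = -2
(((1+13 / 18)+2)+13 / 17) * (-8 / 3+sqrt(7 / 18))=-5492 / 459+1373 * sqrt(14) / 1836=-9.17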